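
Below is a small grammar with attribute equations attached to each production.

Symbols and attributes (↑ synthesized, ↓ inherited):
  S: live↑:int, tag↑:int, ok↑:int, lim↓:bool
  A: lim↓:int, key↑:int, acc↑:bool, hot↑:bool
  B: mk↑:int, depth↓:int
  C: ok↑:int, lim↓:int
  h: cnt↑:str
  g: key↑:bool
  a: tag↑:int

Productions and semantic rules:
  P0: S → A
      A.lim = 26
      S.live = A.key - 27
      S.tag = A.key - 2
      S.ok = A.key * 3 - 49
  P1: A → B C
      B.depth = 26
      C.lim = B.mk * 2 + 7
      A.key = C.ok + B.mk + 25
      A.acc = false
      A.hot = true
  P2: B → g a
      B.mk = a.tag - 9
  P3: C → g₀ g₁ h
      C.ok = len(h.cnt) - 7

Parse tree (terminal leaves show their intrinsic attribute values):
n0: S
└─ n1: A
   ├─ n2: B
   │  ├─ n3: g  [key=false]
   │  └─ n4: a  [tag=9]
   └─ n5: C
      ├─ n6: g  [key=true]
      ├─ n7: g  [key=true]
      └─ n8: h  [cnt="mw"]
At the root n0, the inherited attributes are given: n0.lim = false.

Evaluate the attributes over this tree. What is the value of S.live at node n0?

-7

1. n0.lim = false  [given at root]
2. n1.lim = 26  [26]
3. n2.depth = 26  [26]
4. n3.key = false  [terminal]
5. n4.tag = 9  [terminal]
6. n2.mk = 0  [a.tag - 9]
7. n5.lim = 7  [B.mk * 2 + 7]
8. n6.key = true  [terminal]
9. n7.key = true  [terminal]
10. n8.cnt = "mw"  [terminal]
11. n5.ok = -5  [len(h.cnt) - 7]
12. n1.key = 20  [C.ok + B.mk + 25]
13. n1.acc = false  [false]
14. n1.hot = true  [true]
15. n0.live = -7  [A.key - 27]
16. n0.tag = 18  [A.key - 2]
17. n0.ok = 11  [A.key * 3 - 49]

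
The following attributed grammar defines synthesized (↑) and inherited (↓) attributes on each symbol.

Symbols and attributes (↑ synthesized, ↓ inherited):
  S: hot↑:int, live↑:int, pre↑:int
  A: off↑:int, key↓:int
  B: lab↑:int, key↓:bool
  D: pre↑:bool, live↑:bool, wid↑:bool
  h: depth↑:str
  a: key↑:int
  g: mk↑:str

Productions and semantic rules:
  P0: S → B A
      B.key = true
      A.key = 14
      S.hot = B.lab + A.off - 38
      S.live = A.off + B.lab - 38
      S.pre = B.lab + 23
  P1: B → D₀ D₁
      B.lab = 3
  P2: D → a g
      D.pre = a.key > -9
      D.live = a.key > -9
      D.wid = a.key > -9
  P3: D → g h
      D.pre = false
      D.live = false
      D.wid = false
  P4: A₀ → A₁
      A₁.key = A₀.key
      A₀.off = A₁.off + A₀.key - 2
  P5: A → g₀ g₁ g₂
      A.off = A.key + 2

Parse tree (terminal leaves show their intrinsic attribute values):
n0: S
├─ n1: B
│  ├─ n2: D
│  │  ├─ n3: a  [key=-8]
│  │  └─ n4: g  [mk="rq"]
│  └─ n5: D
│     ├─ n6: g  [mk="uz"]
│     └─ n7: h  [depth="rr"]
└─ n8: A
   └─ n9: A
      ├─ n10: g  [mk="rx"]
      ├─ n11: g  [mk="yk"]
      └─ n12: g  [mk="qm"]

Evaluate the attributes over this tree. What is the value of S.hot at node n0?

1. n1.key = true  [true]
2. n3.key = -8  [terminal]
3. n4.mk = "rq"  [terminal]
4. n2.pre = true  [a.key > -9]
5. n2.live = true  [a.key > -9]
6. n2.wid = true  [a.key > -9]
7. n6.mk = "uz"  [terminal]
8. n7.depth = "rr"  [terminal]
9. n5.pre = false  [false]
10. n5.live = false  [false]
11. n5.wid = false  [false]
12. n1.lab = 3  [3]
13. n8.key = 14  [14]
14. n9.key = 14  [A₀.key]
15. n10.mk = "rx"  [terminal]
16. n11.mk = "yk"  [terminal]
17. n12.mk = "qm"  [terminal]
18. n9.off = 16  [A.key + 2]
19. n8.off = 28  [A₁.off + A₀.key - 2]
20. n0.hot = -7  [B.lab + A.off - 38]
21. n0.live = -7  [A.off + B.lab - 38]
22. n0.pre = 26  [B.lab + 23]

-7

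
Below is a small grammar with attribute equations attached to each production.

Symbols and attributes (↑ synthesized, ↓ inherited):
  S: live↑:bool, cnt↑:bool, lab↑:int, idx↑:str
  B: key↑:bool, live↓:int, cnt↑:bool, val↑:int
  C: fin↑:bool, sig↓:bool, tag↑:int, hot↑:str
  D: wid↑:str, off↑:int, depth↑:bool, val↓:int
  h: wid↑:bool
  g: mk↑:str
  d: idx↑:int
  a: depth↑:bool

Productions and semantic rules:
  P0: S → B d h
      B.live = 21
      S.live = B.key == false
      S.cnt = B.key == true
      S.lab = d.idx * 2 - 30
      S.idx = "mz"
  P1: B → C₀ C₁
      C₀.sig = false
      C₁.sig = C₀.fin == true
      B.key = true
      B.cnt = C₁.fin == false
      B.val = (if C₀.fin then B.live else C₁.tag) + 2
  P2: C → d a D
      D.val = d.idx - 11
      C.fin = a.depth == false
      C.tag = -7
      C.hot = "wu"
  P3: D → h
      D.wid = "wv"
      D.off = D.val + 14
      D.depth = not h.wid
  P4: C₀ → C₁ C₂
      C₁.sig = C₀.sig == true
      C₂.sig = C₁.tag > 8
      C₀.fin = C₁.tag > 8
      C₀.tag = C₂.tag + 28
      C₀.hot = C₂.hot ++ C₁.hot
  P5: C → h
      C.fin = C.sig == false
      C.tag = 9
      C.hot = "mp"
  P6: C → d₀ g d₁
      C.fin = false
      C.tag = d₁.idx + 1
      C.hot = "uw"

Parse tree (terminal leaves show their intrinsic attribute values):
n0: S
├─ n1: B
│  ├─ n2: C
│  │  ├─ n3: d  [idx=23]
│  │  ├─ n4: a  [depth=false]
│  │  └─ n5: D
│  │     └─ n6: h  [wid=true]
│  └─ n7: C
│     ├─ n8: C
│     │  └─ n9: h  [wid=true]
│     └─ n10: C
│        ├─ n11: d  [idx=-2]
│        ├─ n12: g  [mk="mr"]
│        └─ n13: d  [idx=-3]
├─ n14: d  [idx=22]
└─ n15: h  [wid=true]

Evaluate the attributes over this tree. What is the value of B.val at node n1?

1. n1.live = 21  [21]
2. n2.sig = false  [false]
3. n3.idx = 23  [terminal]
4. n4.depth = false  [terminal]
5. n5.val = 12  [d.idx - 11]
6. n6.wid = true  [terminal]
7. n5.wid = "wv"  ["wv"]
8. n5.off = 26  [D.val + 14]
9. n5.depth = false  [not h.wid]
10. n2.fin = true  [a.depth == false]
11. n2.tag = -7  [-7]
12. n2.hot = "wu"  ["wu"]
13. n7.sig = true  [C₀.fin == true]
14. n8.sig = true  [C₀.sig == true]
15. n9.wid = true  [terminal]
16. n8.fin = false  [C.sig == false]
17. n8.tag = 9  [9]
18. n8.hot = "mp"  ["mp"]
19. n10.sig = true  [C₁.tag > 8]
20. n11.idx = -2  [terminal]
21. n12.mk = "mr"  [terminal]
22. n13.idx = -3  [terminal]
23. n10.fin = false  [false]
24. n10.tag = -2  [d₁.idx + 1]
25. n10.hot = "uw"  ["uw"]
26. n7.fin = true  [C₁.tag > 8]
27. n7.tag = 26  [C₂.tag + 28]
28. n7.hot = "uwmp"  [C₂.hot ++ C₁.hot]
29. n1.key = true  [true]
30. n1.cnt = false  [C₁.fin == false]
31. n1.val = 23  [(if C₀.fin then B.live else C₁.tag) + 2]
32. n14.idx = 22  [terminal]
33. n15.wid = true  [terminal]
34. n0.live = false  [B.key == false]
35. n0.cnt = true  [B.key == true]
36. n0.lab = 14  [d.idx * 2 - 30]
37. n0.idx = "mz"  ["mz"]

23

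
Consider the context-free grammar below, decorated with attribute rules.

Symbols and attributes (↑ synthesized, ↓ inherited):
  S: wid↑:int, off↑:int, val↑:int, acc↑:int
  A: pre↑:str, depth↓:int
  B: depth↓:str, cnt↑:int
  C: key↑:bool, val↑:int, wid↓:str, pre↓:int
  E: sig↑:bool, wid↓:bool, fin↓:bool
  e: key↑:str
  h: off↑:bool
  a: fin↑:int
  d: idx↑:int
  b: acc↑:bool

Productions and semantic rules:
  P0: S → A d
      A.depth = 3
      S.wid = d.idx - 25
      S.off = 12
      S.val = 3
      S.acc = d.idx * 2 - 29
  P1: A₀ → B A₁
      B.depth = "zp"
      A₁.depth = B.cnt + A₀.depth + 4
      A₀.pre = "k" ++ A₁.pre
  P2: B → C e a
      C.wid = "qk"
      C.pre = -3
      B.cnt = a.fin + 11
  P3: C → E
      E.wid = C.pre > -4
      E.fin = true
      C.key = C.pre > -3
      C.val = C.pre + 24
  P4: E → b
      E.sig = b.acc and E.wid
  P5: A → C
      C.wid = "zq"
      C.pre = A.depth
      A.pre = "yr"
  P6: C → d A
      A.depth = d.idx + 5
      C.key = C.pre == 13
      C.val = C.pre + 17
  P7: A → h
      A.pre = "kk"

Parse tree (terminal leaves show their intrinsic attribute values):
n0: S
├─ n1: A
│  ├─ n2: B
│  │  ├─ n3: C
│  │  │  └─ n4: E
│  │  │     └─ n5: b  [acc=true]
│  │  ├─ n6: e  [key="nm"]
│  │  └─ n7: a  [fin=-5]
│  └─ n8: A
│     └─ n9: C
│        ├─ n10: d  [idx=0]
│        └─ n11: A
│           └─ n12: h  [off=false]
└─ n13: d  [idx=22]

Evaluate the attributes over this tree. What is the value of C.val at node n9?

30

1. n1.depth = 3  [3]
2. n2.depth = "zp"  ["zp"]
3. n3.wid = "qk"  ["qk"]
4. n3.pre = -3  [-3]
5. n4.wid = true  [C.pre > -4]
6. n4.fin = true  [true]
7. n5.acc = true  [terminal]
8. n4.sig = true  [b.acc and E.wid]
9. n3.key = false  [C.pre > -3]
10. n3.val = 21  [C.pre + 24]
11. n6.key = "nm"  [terminal]
12. n7.fin = -5  [terminal]
13. n2.cnt = 6  [a.fin + 11]
14. n8.depth = 13  [B.cnt + A₀.depth + 4]
15. n9.wid = "zq"  ["zq"]
16. n9.pre = 13  [A.depth]
17. n10.idx = 0  [terminal]
18. n11.depth = 5  [d.idx + 5]
19. n12.off = false  [terminal]
20. n11.pre = "kk"  ["kk"]
21. n9.key = true  [C.pre == 13]
22. n9.val = 30  [C.pre + 17]
23. n8.pre = "yr"  ["yr"]
24. n1.pre = "kyr"  ["k" ++ A₁.pre]
25. n13.idx = 22  [terminal]
26. n0.wid = -3  [d.idx - 25]
27. n0.off = 12  [12]
28. n0.val = 3  [3]
29. n0.acc = 15  [d.idx * 2 - 29]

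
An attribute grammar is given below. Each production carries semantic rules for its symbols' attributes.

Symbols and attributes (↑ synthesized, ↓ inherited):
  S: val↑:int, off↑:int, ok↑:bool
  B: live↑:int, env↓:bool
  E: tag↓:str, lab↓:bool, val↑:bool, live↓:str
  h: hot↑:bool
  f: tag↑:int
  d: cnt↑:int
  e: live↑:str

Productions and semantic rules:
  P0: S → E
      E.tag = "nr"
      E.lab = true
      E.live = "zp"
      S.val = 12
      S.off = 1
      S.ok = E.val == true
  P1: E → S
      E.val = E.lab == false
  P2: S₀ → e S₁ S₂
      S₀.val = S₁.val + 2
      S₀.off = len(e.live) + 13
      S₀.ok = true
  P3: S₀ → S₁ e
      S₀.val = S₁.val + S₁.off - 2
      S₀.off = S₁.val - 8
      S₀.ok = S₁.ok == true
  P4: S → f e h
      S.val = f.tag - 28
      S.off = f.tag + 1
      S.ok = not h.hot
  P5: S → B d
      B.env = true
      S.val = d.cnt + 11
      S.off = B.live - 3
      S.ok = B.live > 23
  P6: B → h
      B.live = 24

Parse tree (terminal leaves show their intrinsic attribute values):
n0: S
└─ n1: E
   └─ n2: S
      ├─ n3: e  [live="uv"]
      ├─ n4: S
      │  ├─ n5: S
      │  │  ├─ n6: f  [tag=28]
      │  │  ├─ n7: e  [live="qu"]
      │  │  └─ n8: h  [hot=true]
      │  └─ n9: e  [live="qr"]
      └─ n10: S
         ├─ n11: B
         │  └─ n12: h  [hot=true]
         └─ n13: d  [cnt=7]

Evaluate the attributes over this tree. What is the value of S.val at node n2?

1. n1.tag = "nr"  ["nr"]
2. n1.lab = true  [true]
3. n1.live = "zp"  ["zp"]
4. n3.live = "uv"  [terminal]
5. n6.tag = 28  [terminal]
6. n7.live = "qu"  [terminal]
7. n8.hot = true  [terminal]
8. n5.val = 0  [f.tag - 28]
9. n5.off = 29  [f.tag + 1]
10. n5.ok = false  [not h.hot]
11. n9.live = "qr"  [terminal]
12. n4.val = 27  [S₁.val + S₁.off - 2]
13. n4.off = -8  [S₁.val - 8]
14. n4.ok = false  [S₁.ok == true]
15. n11.env = true  [true]
16. n12.hot = true  [terminal]
17. n11.live = 24  [24]
18. n13.cnt = 7  [terminal]
19. n10.val = 18  [d.cnt + 11]
20. n10.off = 21  [B.live - 3]
21. n10.ok = true  [B.live > 23]
22. n2.val = 29  [S₁.val + 2]
23. n2.off = 15  [len(e.live) + 13]
24. n2.ok = true  [true]
25. n1.val = false  [E.lab == false]
26. n0.val = 12  [12]
27. n0.off = 1  [1]
28. n0.ok = false  [E.val == true]

29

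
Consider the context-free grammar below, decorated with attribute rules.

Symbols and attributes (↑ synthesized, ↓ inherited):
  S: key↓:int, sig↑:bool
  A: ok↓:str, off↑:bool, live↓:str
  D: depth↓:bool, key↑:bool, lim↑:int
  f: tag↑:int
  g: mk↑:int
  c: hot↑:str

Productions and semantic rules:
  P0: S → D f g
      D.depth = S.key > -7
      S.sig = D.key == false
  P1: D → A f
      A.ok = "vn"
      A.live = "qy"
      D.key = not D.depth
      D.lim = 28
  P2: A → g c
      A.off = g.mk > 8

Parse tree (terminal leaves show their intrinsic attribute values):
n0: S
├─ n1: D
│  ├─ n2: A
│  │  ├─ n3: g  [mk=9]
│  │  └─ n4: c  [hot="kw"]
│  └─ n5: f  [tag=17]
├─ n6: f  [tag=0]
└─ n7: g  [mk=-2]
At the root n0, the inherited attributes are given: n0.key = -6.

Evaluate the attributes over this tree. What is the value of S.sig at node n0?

1. n0.key = -6  [given at root]
2. n1.depth = true  [S.key > -7]
3. n2.ok = "vn"  ["vn"]
4. n2.live = "qy"  ["qy"]
5. n3.mk = 9  [terminal]
6. n4.hot = "kw"  [terminal]
7. n2.off = true  [g.mk > 8]
8. n5.tag = 17  [terminal]
9. n1.key = false  [not D.depth]
10. n1.lim = 28  [28]
11. n6.tag = 0  [terminal]
12. n7.mk = -2  [terminal]
13. n0.sig = true  [D.key == false]

true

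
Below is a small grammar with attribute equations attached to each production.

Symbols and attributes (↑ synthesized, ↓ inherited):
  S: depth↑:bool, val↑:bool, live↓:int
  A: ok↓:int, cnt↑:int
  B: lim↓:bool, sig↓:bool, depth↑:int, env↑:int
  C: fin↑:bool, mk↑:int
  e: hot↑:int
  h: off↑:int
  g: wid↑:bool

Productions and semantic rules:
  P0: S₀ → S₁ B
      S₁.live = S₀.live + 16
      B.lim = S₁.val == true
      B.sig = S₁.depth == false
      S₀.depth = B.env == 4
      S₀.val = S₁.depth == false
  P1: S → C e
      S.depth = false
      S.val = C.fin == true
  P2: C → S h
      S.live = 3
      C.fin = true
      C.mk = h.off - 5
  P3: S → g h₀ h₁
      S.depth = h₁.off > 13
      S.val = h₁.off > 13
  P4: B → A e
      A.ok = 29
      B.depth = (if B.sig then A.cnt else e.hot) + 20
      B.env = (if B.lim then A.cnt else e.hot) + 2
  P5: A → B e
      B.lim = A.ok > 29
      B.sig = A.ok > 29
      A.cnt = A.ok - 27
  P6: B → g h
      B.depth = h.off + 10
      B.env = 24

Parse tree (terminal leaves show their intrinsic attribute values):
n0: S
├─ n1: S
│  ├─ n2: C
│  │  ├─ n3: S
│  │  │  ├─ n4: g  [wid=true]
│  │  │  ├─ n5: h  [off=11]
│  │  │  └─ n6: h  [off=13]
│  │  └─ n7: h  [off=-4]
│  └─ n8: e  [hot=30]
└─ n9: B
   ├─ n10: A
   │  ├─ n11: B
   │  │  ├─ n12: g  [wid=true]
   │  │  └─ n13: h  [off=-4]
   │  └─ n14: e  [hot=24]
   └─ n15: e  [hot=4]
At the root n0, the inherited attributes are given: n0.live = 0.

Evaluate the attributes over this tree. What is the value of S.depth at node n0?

true

1. n0.live = 0  [given at root]
2. n1.live = 16  [S₀.live + 16]
3. n3.live = 3  [3]
4. n4.wid = true  [terminal]
5. n5.off = 11  [terminal]
6. n6.off = 13  [terminal]
7. n3.depth = false  [h₁.off > 13]
8. n3.val = false  [h₁.off > 13]
9. n7.off = -4  [terminal]
10. n2.fin = true  [true]
11. n2.mk = -9  [h.off - 5]
12. n8.hot = 30  [terminal]
13. n1.depth = false  [false]
14. n1.val = true  [C.fin == true]
15. n9.lim = true  [S₁.val == true]
16. n9.sig = true  [S₁.depth == false]
17. n10.ok = 29  [29]
18. n11.lim = false  [A.ok > 29]
19. n11.sig = false  [A.ok > 29]
20. n12.wid = true  [terminal]
21. n13.off = -4  [terminal]
22. n11.depth = 6  [h.off + 10]
23. n11.env = 24  [24]
24. n14.hot = 24  [terminal]
25. n10.cnt = 2  [A.ok - 27]
26. n15.hot = 4  [terminal]
27. n9.depth = 22  [(if B.sig then A.cnt else e.hot) + 20]
28. n9.env = 4  [(if B.lim then A.cnt else e.hot) + 2]
29. n0.depth = true  [B.env == 4]
30. n0.val = true  [S₁.depth == false]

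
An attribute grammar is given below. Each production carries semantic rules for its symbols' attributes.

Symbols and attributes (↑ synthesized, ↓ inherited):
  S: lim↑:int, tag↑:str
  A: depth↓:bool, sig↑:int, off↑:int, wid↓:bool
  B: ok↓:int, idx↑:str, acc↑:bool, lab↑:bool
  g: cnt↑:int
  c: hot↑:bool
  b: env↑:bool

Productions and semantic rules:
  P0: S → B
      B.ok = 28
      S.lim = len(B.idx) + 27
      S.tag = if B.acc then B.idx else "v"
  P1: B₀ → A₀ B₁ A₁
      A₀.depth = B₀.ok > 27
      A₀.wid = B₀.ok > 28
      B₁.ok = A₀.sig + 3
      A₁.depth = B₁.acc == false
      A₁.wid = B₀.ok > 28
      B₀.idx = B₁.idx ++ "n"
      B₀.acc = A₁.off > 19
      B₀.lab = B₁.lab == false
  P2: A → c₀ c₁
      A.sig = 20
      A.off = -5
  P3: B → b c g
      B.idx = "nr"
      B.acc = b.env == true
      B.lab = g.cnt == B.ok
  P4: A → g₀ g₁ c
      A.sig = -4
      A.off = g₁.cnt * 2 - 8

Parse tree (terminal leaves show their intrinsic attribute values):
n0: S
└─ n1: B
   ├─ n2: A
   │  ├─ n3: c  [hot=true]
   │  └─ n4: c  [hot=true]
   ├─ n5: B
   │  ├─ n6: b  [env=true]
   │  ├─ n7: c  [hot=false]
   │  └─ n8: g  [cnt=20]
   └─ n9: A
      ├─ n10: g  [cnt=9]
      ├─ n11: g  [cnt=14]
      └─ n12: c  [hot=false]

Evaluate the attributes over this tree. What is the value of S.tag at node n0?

"nrn"

1. n1.ok = 28  [28]
2. n2.depth = true  [B₀.ok > 27]
3. n2.wid = false  [B₀.ok > 28]
4. n3.hot = true  [terminal]
5. n4.hot = true  [terminal]
6. n2.sig = 20  [20]
7. n2.off = -5  [-5]
8. n5.ok = 23  [A₀.sig + 3]
9. n6.env = true  [terminal]
10. n7.hot = false  [terminal]
11. n8.cnt = 20  [terminal]
12. n5.idx = "nr"  ["nr"]
13. n5.acc = true  [b.env == true]
14. n5.lab = false  [g.cnt == B.ok]
15. n9.depth = false  [B₁.acc == false]
16. n9.wid = false  [B₀.ok > 28]
17. n10.cnt = 9  [terminal]
18. n11.cnt = 14  [terminal]
19. n12.hot = false  [terminal]
20. n9.sig = -4  [-4]
21. n9.off = 20  [g₁.cnt * 2 - 8]
22. n1.idx = "nrn"  [B₁.idx ++ "n"]
23. n1.acc = true  [A₁.off > 19]
24. n1.lab = true  [B₁.lab == false]
25. n0.lim = 30  [len(B.idx) + 27]
26. n0.tag = "nrn"  [if B.acc then B.idx else "v"]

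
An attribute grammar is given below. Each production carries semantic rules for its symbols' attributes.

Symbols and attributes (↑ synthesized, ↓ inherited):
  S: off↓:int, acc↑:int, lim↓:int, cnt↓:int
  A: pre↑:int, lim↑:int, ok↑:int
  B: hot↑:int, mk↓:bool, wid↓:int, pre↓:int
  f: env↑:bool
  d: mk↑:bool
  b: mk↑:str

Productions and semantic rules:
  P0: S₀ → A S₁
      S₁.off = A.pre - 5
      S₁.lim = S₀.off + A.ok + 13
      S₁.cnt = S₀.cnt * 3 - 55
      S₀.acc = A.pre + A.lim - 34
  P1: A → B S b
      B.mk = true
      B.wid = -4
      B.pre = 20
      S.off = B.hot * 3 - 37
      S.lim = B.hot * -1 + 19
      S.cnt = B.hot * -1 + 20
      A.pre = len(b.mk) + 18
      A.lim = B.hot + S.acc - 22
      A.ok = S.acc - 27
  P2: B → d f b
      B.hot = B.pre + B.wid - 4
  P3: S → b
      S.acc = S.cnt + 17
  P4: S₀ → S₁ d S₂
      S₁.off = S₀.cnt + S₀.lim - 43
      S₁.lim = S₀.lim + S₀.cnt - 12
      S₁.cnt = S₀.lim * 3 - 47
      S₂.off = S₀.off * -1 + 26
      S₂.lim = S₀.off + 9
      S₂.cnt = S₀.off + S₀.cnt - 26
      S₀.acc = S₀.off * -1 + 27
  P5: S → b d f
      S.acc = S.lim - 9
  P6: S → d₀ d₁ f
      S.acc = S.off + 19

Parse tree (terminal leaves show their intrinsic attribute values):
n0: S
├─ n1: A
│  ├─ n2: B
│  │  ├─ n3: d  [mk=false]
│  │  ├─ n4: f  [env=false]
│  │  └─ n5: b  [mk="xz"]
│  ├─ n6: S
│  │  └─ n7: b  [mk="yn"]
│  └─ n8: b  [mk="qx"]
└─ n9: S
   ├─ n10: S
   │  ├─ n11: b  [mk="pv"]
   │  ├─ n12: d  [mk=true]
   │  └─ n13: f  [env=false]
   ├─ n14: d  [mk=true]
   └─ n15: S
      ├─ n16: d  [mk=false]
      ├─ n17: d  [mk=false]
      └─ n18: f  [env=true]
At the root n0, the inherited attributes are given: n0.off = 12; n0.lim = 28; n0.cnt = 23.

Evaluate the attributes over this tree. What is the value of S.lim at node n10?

25

1. n0.off = 12  [given at root]
2. n0.lim = 28  [given at root]
3. n0.cnt = 23  [given at root]
4. n2.mk = true  [true]
5. n2.wid = -4  [-4]
6. n2.pre = 20  [20]
7. n3.mk = false  [terminal]
8. n4.env = false  [terminal]
9. n5.mk = "xz"  [terminal]
10. n2.hot = 12  [B.pre + B.wid - 4]
11. n6.off = -1  [B.hot * 3 - 37]
12. n6.lim = 7  [B.hot * -1 + 19]
13. n6.cnt = 8  [B.hot * -1 + 20]
14. n7.mk = "yn"  [terminal]
15. n6.acc = 25  [S.cnt + 17]
16. n8.mk = "qx"  [terminal]
17. n1.pre = 20  [len(b.mk) + 18]
18. n1.lim = 15  [B.hot + S.acc - 22]
19. n1.ok = -2  [S.acc - 27]
20. n9.off = 15  [A.pre - 5]
21. n9.lim = 23  [S₀.off + A.ok + 13]
22. n9.cnt = 14  [S₀.cnt * 3 - 55]
23. n10.off = -6  [S₀.cnt + S₀.lim - 43]
24. n10.lim = 25  [S₀.lim + S₀.cnt - 12]
25. n10.cnt = 22  [S₀.lim * 3 - 47]
26. n11.mk = "pv"  [terminal]
27. n12.mk = true  [terminal]
28. n13.env = false  [terminal]
29. n10.acc = 16  [S.lim - 9]
30. n14.mk = true  [terminal]
31. n15.off = 11  [S₀.off * -1 + 26]
32. n15.lim = 24  [S₀.off + 9]
33. n15.cnt = 3  [S₀.off + S₀.cnt - 26]
34. n16.mk = false  [terminal]
35. n17.mk = false  [terminal]
36. n18.env = true  [terminal]
37. n15.acc = 30  [S.off + 19]
38. n9.acc = 12  [S₀.off * -1 + 27]
39. n0.acc = 1  [A.pre + A.lim - 34]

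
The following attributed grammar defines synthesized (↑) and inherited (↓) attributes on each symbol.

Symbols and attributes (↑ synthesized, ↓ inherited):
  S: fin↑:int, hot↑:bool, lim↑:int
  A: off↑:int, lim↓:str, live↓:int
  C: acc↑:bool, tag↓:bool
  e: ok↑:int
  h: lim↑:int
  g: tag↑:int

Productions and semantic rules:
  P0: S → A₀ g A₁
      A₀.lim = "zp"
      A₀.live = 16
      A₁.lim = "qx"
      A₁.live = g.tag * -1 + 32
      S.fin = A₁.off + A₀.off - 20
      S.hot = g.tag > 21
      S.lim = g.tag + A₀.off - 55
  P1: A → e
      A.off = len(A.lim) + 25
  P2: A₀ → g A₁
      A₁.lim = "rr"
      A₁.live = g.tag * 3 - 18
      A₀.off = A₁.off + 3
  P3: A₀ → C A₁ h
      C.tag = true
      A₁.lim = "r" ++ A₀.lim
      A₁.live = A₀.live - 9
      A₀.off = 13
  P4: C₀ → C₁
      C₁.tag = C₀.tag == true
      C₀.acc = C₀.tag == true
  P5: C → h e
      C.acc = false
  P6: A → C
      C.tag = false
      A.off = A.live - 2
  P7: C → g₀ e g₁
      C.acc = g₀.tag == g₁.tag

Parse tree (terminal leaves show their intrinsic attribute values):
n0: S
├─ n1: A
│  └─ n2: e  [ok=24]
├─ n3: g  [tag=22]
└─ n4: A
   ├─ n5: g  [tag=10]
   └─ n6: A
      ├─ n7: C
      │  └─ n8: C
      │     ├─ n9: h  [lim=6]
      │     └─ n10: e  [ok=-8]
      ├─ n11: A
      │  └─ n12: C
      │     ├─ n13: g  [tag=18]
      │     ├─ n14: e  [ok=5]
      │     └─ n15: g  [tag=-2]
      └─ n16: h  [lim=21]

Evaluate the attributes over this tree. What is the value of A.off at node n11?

1

1. n1.lim = "zp"  ["zp"]
2. n1.live = 16  [16]
3. n2.ok = 24  [terminal]
4. n1.off = 27  [len(A.lim) + 25]
5. n3.tag = 22  [terminal]
6. n4.lim = "qx"  ["qx"]
7. n4.live = 10  [g.tag * -1 + 32]
8. n5.tag = 10  [terminal]
9. n6.lim = "rr"  ["rr"]
10. n6.live = 12  [g.tag * 3 - 18]
11. n7.tag = true  [true]
12. n8.tag = true  [C₀.tag == true]
13. n9.lim = 6  [terminal]
14. n10.ok = -8  [terminal]
15. n8.acc = false  [false]
16. n7.acc = true  [C₀.tag == true]
17. n11.lim = "rrr"  ["r" ++ A₀.lim]
18. n11.live = 3  [A₀.live - 9]
19. n12.tag = false  [false]
20. n13.tag = 18  [terminal]
21. n14.ok = 5  [terminal]
22. n15.tag = -2  [terminal]
23. n12.acc = false  [g₀.tag == g₁.tag]
24. n11.off = 1  [A.live - 2]
25. n16.lim = 21  [terminal]
26. n6.off = 13  [13]
27. n4.off = 16  [A₁.off + 3]
28. n0.fin = 23  [A₁.off + A₀.off - 20]
29. n0.hot = true  [g.tag > 21]
30. n0.lim = -6  [g.tag + A₀.off - 55]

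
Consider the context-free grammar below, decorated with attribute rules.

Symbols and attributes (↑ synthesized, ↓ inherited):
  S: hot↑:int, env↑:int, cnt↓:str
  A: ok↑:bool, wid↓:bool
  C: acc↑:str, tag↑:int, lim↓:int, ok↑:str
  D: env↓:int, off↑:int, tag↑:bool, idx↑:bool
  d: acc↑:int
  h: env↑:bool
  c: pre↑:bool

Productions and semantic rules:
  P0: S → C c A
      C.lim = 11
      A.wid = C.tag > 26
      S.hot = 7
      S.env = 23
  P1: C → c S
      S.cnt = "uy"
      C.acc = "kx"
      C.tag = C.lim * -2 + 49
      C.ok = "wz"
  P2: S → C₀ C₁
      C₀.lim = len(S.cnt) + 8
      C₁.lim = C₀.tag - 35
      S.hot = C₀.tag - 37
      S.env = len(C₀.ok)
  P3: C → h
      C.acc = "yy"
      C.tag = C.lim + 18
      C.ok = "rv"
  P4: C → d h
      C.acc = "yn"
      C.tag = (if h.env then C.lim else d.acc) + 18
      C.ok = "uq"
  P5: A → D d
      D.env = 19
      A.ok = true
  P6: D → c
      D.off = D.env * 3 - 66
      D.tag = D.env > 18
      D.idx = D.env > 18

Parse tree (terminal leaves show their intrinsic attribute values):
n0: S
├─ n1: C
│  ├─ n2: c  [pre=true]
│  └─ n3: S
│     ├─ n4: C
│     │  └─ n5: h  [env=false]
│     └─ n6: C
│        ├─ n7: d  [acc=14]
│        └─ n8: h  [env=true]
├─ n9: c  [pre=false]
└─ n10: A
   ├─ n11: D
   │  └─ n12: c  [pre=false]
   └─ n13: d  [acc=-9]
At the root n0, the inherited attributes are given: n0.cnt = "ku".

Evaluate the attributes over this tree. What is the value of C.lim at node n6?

1. n0.cnt = "ku"  [given at root]
2. n1.lim = 11  [11]
3. n2.pre = true  [terminal]
4. n3.cnt = "uy"  ["uy"]
5. n4.lim = 10  [len(S.cnt) + 8]
6. n5.env = false  [terminal]
7. n4.acc = "yy"  ["yy"]
8. n4.tag = 28  [C.lim + 18]
9. n4.ok = "rv"  ["rv"]
10. n6.lim = -7  [C₀.tag - 35]
11. n7.acc = 14  [terminal]
12. n8.env = true  [terminal]
13. n6.acc = "yn"  ["yn"]
14. n6.tag = 11  [(if h.env then C.lim else d.acc) + 18]
15. n6.ok = "uq"  ["uq"]
16. n3.hot = -9  [C₀.tag - 37]
17. n3.env = 2  [len(C₀.ok)]
18. n1.acc = "kx"  ["kx"]
19. n1.tag = 27  [C.lim * -2 + 49]
20. n1.ok = "wz"  ["wz"]
21. n9.pre = false  [terminal]
22. n10.wid = true  [C.tag > 26]
23. n11.env = 19  [19]
24. n12.pre = false  [terminal]
25. n11.off = -9  [D.env * 3 - 66]
26. n11.tag = true  [D.env > 18]
27. n11.idx = true  [D.env > 18]
28. n13.acc = -9  [terminal]
29. n10.ok = true  [true]
30. n0.hot = 7  [7]
31. n0.env = 23  [23]

-7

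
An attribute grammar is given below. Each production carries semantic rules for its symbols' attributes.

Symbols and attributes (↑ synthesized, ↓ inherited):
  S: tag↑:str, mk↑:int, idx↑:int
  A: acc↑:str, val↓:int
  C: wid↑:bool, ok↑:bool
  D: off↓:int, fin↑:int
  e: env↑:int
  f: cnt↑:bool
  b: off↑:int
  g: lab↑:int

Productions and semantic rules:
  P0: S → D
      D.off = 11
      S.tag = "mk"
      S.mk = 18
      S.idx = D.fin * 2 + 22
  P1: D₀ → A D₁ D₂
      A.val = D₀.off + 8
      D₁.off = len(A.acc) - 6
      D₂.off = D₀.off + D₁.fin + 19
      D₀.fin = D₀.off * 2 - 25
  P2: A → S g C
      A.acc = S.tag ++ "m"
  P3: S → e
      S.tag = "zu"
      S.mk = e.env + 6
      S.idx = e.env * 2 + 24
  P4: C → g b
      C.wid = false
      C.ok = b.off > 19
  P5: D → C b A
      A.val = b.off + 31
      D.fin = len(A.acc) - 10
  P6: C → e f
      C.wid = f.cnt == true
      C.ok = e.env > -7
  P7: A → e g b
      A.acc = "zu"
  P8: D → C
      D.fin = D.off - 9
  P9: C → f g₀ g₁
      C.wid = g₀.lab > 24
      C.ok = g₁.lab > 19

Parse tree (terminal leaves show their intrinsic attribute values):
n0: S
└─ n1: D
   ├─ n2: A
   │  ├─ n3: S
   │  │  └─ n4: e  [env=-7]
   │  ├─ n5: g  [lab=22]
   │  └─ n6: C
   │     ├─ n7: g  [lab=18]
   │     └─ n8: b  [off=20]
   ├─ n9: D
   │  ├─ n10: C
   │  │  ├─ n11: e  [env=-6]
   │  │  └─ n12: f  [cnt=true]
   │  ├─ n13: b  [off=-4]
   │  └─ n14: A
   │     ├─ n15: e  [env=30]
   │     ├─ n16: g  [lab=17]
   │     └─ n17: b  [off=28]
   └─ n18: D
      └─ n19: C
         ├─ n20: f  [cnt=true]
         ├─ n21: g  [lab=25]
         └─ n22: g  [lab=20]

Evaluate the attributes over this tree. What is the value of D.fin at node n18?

13

1. n1.off = 11  [11]
2. n2.val = 19  [D₀.off + 8]
3. n4.env = -7  [terminal]
4. n3.tag = "zu"  ["zu"]
5. n3.mk = -1  [e.env + 6]
6. n3.idx = 10  [e.env * 2 + 24]
7. n5.lab = 22  [terminal]
8. n7.lab = 18  [terminal]
9. n8.off = 20  [terminal]
10. n6.wid = false  [false]
11. n6.ok = true  [b.off > 19]
12. n2.acc = "zum"  [S.tag ++ "m"]
13. n9.off = -3  [len(A.acc) - 6]
14. n11.env = -6  [terminal]
15. n12.cnt = true  [terminal]
16. n10.wid = true  [f.cnt == true]
17. n10.ok = true  [e.env > -7]
18. n13.off = -4  [terminal]
19. n14.val = 27  [b.off + 31]
20. n15.env = 30  [terminal]
21. n16.lab = 17  [terminal]
22. n17.off = 28  [terminal]
23. n14.acc = "zu"  ["zu"]
24. n9.fin = -8  [len(A.acc) - 10]
25. n18.off = 22  [D₀.off + D₁.fin + 19]
26. n20.cnt = true  [terminal]
27. n21.lab = 25  [terminal]
28. n22.lab = 20  [terminal]
29. n19.wid = true  [g₀.lab > 24]
30. n19.ok = true  [g₁.lab > 19]
31. n18.fin = 13  [D.off - 9]
32. n1.fin = -3  [D₀.off * 2 - 25]
33. n0.tag = "mk"  ["mk"]
34. n0.mk = 18  [18]
35. n0.idx = 16  [D.fin * 2 + 22]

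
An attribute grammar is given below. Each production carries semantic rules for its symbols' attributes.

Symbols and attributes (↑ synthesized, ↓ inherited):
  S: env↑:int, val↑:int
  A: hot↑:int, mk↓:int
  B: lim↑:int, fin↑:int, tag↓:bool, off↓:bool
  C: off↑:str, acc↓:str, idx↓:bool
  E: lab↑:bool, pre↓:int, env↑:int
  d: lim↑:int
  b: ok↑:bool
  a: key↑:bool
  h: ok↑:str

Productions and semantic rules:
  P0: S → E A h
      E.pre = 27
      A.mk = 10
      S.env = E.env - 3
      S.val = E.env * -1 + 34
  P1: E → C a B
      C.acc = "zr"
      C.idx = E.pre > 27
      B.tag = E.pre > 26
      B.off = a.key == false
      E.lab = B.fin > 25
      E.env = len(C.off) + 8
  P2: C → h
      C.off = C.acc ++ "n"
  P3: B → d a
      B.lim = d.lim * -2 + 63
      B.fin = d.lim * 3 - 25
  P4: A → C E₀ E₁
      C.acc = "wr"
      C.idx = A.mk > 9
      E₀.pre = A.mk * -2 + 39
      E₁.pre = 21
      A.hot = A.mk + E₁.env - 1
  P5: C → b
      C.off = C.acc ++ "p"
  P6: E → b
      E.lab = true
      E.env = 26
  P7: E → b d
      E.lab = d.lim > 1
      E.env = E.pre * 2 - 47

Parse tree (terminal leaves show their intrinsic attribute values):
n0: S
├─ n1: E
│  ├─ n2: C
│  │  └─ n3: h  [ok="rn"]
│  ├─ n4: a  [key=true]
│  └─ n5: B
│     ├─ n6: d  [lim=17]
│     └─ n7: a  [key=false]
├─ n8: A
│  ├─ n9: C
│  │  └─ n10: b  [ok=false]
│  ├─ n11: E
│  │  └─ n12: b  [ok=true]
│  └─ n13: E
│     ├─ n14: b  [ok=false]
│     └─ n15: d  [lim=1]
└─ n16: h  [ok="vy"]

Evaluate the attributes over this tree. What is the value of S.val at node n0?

23

1. n1.pre = 27  [27]
2. n2.acc = "zr"  ["zr"]
3. n2.idx = false  [E.pre > 27]
4. n3.ok = "rn"  [terminal]
5. n2.off = "zrn"  [C.acc ++ "n"]
6. n4.key = true  [terminal]
7. n5.tag = true  [E.pre > 26]
8. n5.off = false  [a.key == false]
9. n6.lim = 17  [terminal]
10. n7.key = false  [terminal]
11. n5.lim = 29  [d.lim * -2 + 63]
12. n5.fin = 26  [d.lim * 3 - 25]
13. n1.lab = true  [B.fin > 25]
14. n1.env = 11  [len(C.off) + 8]
15. n8.mk = 10  [10]
16. n9.acc = "wr"  ["wr"]
17. n9.idx = true  [A.mk > 9]
18. n10.ok = false  [terminal]
19. n9.off = "wrp"  [C.acc ++ "p"]
20. n11.pre = 19  [A.mk * -2 + 39]
21. n12.ok = true  [terminal]
22. n11.lab = true  [true]
23. n11.env = 26  [26]
24. n13.pre = 21  [21]
25. n14.ok = false  [terminal]
26. n15.lim = 1  [terminal]
27. n13.lab = false  [d.lim > 1]
28. n13.env = -5  [E.pre * 2 - 47]
29. n8.hot = 4  [A.mk + E₁.env - 1]
30. n16.ok = "vy"  [terminal]
31. n0.env = 8  [E.env - 3]
32. n0.val = 23  [E.env * -1 + 34]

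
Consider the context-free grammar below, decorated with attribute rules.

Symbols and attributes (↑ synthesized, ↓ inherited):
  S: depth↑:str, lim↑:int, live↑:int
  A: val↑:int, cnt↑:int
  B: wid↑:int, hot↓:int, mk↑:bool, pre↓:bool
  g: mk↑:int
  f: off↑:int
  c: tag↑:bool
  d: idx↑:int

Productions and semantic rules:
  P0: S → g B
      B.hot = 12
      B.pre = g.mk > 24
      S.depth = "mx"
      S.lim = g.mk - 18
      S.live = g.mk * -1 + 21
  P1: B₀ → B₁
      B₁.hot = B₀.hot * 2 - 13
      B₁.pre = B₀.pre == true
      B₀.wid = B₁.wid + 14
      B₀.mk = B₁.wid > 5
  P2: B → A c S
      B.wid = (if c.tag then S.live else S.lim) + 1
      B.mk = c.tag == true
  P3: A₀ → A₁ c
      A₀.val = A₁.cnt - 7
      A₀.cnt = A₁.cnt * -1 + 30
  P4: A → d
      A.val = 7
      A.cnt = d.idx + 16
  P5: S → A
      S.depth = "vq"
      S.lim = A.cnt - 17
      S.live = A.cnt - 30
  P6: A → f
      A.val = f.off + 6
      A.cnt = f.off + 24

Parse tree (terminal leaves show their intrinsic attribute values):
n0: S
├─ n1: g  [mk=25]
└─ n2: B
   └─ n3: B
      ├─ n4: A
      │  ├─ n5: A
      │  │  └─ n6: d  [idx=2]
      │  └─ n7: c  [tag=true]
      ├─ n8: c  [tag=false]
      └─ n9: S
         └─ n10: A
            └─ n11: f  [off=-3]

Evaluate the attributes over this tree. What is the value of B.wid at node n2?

19

1. n1.mk = 25  [terminal]
2. n2.hot = 12  [12]
3. n2.pre = true  [g.mk > 24]
4. n3.hot = 11  [B₀.hot * 2 - 13]
5. n3.pre = true  [B₀.pre == true]
6. n6.idx = 2  [terminal]
7. n5.val = 7  [7]
8. n5.cnt = 18  [d.idx + 16]
9. n7.tag = true  [terminal]
10. n4.val = 11  [A₁.cnt - 7]
11. n4.cnt = 12  [A₁.cnt * -1 + 30]
12. n8.tag = false  [terminal]
13. n11.off = -3  [terminal]
14. n10.val = 3  [f.off + 6]
15. n10.cnt = 21  [f.off + 24]
16. n9.depth = "vq"  ["vq"]
17. n9.lim = 4  [A.cnt - 17]
18. n9.live = -9  [A.cnt - 30]
19. n3.wid = 5  [(if c.tag then S.live else S.lim) + 1]
20. n3.mk = false  [c.tag == true]
21. n2.wid = 19  [B₁.wid + 14]
22. n2.mk = false  [B₁.wid > 5]
23. n0.depth = "mx"  ["mx"]
24. n0.lim = 7  [g.mk - 18]
25. n0.live = -4  [g.mk * -1 + 21]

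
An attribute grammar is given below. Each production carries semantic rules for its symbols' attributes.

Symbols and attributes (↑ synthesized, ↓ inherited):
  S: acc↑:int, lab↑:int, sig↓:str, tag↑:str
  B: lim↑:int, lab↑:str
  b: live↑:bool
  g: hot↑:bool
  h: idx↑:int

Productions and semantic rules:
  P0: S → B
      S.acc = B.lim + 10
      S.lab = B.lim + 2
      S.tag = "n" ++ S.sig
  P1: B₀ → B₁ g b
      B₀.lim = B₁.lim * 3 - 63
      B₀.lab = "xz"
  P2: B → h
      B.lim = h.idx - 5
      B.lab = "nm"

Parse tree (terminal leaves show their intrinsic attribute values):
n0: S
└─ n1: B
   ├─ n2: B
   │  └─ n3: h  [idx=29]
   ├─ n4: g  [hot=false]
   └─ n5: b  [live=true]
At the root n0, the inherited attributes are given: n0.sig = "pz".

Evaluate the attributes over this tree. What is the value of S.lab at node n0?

11

1. n0.sig = "pz"  [given at root]
2. n3.idx = 29  [terminal]
3. n2.lim = 24  [h.idx - 5]
4. n2.lab = "nm"  ["nm"]
5. n4.hot = false  [terminal]
6. n5.live = true  [terminal]
7. n1.lim = 9  [B₁.lim * 3 - 63]
8. n1.lab = "xz"  ["xz"]
9. n0.acc = 19  [B.lim + 10]
10. n0.lab = 11  [B.lim + 2]
11. n0.tag = "npz"  ["n" ++ S.sig]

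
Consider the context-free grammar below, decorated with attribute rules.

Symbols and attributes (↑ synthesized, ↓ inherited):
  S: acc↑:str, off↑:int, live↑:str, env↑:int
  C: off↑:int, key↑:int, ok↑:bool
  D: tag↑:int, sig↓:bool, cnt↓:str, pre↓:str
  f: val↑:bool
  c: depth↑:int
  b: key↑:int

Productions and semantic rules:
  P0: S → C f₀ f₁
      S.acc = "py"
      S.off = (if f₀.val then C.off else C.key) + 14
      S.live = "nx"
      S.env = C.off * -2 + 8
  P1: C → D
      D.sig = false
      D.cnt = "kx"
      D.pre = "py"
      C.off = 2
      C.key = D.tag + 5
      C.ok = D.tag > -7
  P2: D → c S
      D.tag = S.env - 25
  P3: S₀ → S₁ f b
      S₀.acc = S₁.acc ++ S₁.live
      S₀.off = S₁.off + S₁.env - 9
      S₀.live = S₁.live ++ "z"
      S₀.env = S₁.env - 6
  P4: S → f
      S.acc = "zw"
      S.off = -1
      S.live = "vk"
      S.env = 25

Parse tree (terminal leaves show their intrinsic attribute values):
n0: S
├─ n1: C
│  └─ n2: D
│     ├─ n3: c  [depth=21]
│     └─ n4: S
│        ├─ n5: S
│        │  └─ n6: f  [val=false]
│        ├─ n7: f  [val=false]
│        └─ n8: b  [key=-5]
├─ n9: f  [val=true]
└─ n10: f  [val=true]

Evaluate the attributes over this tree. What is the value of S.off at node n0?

16

1. n2.sig = false  [false]
2. n2.cnt = "kx"  ["kx"]
3. n2.pre = "py"  ["py"]
4. n3.depth = 21  [terminal]
5. n6.val = false  [terminal]
6. n5.acc = "zw"  ["zw"]
7. n5.off = -1  [-1]
8. n5.live = "vk"  ["vk"]
9. n5.env = 25  [25]
10. n7.val = false  [terminal]
11. n8.key = -5  [terminal]
12. n4.acc = "zwvk"  [S₁.acc ++ S₁.live]
13. n4.off = 15  [S₁.off + S₁.env - 9]
14. n4.live = "vkz"  [S₁.live ++ "z"]
15. n4.env = 19  [S₁.env - 6]
16. n2.tag = -6  [S.env - 25]
17. n1.off = 2  [2]
18. n1.key = -1  [D.tag + 5]
19. n1.ok = true  [D.tag > -7]
20. n9.val = true  [terminal]
21. n10.val = true  [terminal]
22. n0.acc = "py"  ["py"]
23. n0.off = 16  [(if f₀.val then C.off else C.key) + 14]
24. n0.live = "nx"  ["nx"]
25. n0.env = 4  [C.off * -2 + 8]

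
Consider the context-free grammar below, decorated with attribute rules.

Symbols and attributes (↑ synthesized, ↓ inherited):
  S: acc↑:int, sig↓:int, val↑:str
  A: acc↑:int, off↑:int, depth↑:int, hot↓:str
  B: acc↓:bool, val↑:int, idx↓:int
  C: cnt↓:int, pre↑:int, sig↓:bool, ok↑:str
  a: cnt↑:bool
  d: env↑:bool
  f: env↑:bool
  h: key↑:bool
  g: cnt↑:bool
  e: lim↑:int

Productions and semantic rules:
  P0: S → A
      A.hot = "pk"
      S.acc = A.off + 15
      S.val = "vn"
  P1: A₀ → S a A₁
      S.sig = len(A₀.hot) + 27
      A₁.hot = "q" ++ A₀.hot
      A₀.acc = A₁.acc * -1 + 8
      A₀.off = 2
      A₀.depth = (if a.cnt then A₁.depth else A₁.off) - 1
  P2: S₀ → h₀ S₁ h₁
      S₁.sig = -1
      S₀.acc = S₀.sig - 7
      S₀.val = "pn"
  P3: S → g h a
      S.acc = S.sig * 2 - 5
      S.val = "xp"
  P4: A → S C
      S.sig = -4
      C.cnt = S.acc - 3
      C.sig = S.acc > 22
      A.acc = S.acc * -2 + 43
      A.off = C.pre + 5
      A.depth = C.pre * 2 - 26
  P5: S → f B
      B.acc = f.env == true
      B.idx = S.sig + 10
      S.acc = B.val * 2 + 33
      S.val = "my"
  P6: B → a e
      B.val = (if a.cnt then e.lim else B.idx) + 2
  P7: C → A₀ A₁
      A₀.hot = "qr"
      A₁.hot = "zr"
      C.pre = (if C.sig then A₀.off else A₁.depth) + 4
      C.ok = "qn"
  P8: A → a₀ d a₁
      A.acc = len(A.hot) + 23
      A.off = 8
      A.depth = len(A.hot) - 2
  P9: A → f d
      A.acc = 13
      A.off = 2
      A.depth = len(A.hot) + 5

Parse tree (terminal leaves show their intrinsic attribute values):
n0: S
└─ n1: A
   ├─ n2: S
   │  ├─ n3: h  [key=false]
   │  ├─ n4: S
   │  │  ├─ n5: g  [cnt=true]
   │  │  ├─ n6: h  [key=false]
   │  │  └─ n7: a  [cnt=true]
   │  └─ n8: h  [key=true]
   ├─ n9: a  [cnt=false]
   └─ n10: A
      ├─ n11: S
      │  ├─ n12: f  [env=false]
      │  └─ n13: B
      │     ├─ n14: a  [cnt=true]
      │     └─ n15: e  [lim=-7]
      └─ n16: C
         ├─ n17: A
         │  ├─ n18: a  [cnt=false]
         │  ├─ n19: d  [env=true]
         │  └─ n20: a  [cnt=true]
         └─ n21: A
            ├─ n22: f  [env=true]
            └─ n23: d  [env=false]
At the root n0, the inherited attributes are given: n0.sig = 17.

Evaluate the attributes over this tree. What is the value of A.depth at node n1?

1. n0.sig = 17  [given at root]
2. n1.hot = "pk"  ["pk"]
3. n2.sig = 29  [len(A₀.hot) + 27]
4. n3.key = false  [terminal]
5. n4.sig = -1  [-1]
6. n5.cnt = true  [terminal]
7. n6.key = false  [terminal]
8. n7.cnt = true  [terminal]
9. n4.acc = -7  [S.sig * 2 - 5]
10. n4.val = "xp"  ["xp"]
11. n8.key = true  [terminal]
12. n2.acc = 22  [S₀.sig - 7]
13. n2.val = "pn"  ["pn"]
14. n9.cnt = false  [terminal]
15. n10.hot = "qpk"  ["q" ++ A₀.hot]
16. n11.sig = -4  [-4]
17. n12.env = false  [terminal]
18. n13.acc = false  [f.env == true]
19. n13.idx = 6  [S.sig + 10]
20. n14.cnt = true  [terminal]
21. n15.lim = -7  [terminal]
22. n13.val = -5  [(if a.cnt then e.lim else B.idx) + 2]
23. n11.acc = 23  [B.val * 2 + 33]
24. n11.val = "my"  ["my"]
25. n16.cnt = 20  [S.acc - 3]
26. n16.sig = true  [S.acc > 22]
27. n17.hot = "qr"  ["qr"]
28. n18.cnt = false  [terminal]
29. n19.env = true  [terminal]
30. n20.cnt = true  [terminal]
31. n17.acc = 25  [len(A.hot) + 23]
32. n17.off = 8  [8]
33. n17.depth = 0  [len(A.hot) - 2]
34. n21.hot = "zr"  ["zr"]
35. n22.env = true  [terminal]
36. n23.env = false  [terminal]
37. n21.acc = 13  [13]
38. n21.off = 2  [2]
39. n21.depth = 7  [len(A.hot) + 5]
40. n16.pre = 12  [(if C.sig then A₀.off else A₁.depth) + 4]
41. n16.ok = "qn"  ["qn"]
42. n10.acc = -3  [S.acc * -2 + 43]
43. n10.off = 17  [C.pre + 5]
44. n10.depth = -2  [C.pre * 2 - 26]
45. n1.acc = 11  [A₁.acc * -1 + 8]
46. n1.off = 2  [2]
47. n1.depth = 16  [(if a.cnt then A₁.depth else A₁.off) - 1]
48. n0.acc = 17  [A.off + 15]
49. n0.val = "vn"  ["vn"]

16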